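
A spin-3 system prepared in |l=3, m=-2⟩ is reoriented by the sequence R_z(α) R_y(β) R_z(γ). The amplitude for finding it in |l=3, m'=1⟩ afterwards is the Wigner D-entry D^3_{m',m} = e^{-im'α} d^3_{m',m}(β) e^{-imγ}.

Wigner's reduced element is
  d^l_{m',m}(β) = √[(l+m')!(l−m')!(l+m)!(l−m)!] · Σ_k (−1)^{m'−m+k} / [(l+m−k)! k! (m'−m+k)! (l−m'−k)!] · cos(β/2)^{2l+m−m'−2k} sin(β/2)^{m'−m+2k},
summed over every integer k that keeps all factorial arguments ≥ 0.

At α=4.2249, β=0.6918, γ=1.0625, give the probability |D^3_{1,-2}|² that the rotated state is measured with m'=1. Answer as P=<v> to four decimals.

First d^3_{1,-2}(β=0.6918), then the phase factors e^{-i(1)α} and e^{-i(-2)γ}:
With c≡cos(β/2)=0.940771 and s≡sin(β/2)=0.339044, N=[24·2·1·120]^{1/2}=75.894664
Admissible k: 0..1 (factorial args all ≥0)
  k=0: (−1)^3·75.8947/(12)·0.9408^3·0.3390^3 = -0.205233
  k=1: (−1)^4·75.8947/(24)·0.9408^1·0.3390^5 = +0.013328
d^3_{1,-2}(0.6918) = -0.205233 +0.013328 = -0.191905
|D^3_{1,-2}|² = |d^3_{1,-2}(β)|² = (-0.191905)² = 0.036828 (the z-rotation phases have unit modulus)

P=0.0368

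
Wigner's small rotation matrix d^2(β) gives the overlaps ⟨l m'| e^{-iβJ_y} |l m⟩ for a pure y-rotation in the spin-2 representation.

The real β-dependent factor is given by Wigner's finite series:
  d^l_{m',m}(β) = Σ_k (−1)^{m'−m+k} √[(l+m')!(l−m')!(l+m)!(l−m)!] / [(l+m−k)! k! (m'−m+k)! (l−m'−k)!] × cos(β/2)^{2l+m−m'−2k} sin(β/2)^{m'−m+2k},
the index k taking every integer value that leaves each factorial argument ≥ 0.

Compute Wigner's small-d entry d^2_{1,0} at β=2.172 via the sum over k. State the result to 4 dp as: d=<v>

d=0.5713

d^2_{1,0}(β=2.172) via Wigner's sum:
With c≡cos(β/2)=0.466028 and s≡sin(β/2)=0.884770, N=[6·1·2·2]^{1/2}=4.898979
The bounds max(0,m−m')=0 and min(l+m,l−m')=1 give 2 terms
  k=0: (−1)^1·4.8990/(2)·0.4660^3·0.8848^1 = -0.219352
  k=1: (−1)^2·4.8990/(2)·0.4660^1·0.8848^3 = +0.790640
d^2_{1,0}(2.172) = -0.219352 +0.790640 = +0.571288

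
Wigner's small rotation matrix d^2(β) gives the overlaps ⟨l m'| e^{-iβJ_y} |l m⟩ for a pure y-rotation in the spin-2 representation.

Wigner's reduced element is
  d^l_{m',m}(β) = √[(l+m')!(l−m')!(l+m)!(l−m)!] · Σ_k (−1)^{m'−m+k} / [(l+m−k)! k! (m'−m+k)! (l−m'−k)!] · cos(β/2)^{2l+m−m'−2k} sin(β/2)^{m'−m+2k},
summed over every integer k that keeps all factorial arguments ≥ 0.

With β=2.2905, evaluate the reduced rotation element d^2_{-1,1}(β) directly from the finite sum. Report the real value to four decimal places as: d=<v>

d^2_{-1,1}(β=2.2905) via Wigner's sum:
Half-angle: c=0.412818, s=0.910813. N=√(1·6·6·1)=6.000000
k: max(0,(1)−(-1))=2 … min(2+(1),2−(-1))=3
  k=2: (−1)^0·6.0000/(2)·0.4128^2·0.9108^2 = +0.424129
  k=3: (−1)^1·6.0000/(6)·0.4128^0·0.9108^4 = -0.688205
d^2_{-1,1}(2.2905) = +0.424129 -0.688205 = -0.264075

d=-0.2641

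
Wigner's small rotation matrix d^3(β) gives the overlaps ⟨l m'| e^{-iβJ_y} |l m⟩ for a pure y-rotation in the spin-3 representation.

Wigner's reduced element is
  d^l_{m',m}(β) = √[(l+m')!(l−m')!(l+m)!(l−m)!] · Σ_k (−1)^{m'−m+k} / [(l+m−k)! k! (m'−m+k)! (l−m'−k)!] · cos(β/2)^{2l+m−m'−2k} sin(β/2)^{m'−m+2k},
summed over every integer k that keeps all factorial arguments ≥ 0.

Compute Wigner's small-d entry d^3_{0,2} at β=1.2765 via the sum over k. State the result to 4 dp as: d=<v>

d=0.3638

d^3_{0,2}(β=1.2765) via Wigner's sum:
With c≡cos(β/2)=0.803140 and s≡sin(β/2)=0.595791, N=[6·6·120·1]^{1/2}=65.726707
The bounds max(0,m−m')=2 and min(l+m,l−m')=3 give 2 terms
  k=2: (−1)^0·65.7267/(12)·0.8031^4·0.5958^2 = +0.808933
  k=3: (−1)^1·65.7267/(12)·0.8031^2·0.5958^4 = -0.445162
d^3_{0,2}(1.2765) = +0.808933 -0.445162 = +0.363771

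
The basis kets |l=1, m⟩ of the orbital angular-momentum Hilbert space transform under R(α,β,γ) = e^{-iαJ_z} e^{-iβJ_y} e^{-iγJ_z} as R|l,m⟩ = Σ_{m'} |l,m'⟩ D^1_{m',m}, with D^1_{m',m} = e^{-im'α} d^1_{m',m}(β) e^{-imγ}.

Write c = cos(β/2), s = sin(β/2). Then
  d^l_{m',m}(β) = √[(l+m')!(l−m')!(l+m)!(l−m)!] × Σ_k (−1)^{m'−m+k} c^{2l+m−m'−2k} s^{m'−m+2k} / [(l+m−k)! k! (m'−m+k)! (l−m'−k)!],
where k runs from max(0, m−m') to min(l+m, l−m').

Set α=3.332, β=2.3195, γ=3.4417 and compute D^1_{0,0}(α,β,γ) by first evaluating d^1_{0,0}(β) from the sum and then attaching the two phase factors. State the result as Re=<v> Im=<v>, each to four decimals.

Re=-0.6807 Im=0.0000

Split into d^1_{0,0}(β=2.3195) × two z-phases.
With c≡cos(β/2)=0.399569 and s≡sin(β/2)=0.916703, N=[1·1·1·1]^{1/2}=1.000000
Admissible k: 0..1 (factorial args all ≥0)
  k=0: (−1)^0·1.0000/(1)·0.3996^2·0.9167^0 = +0.159655
  k=1: (−1)^1·1.0000/(1)·0.3996^0·0.9167^2 = -0.840345
d^1_{0,0}(2.3195) = +0.159655 -0.840345 = -0.680690
Attach z-rotation phases: D = e^{-i(0)(3.332)}·(-0.680690)·e^{-i(0)(3.4417)} = -0.680690+0.000000i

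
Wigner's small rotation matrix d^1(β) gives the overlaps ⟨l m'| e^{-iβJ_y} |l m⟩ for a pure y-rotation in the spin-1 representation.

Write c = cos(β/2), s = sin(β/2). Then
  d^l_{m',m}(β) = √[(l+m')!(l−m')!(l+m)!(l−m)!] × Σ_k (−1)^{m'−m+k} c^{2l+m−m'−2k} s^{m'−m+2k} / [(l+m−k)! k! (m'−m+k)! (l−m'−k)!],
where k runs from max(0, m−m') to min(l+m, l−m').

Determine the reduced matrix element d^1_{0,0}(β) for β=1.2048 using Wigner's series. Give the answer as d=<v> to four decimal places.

d=0.3579

d^1_{0,0}(β=1.2048) via Wigner's sum:
With c≡cos(β/2)=0.823978 and s≡sin(β/2)=0.566622, N=[1·1·1·1]^{1/2}=1.000000
The bounds max(0,m−m')=0 and min(l+m,l−m')=1 give 2 terms
  k=0: (−1)^0·1.0000/(1)·0.8240^2·0.5666^0 = +0.678940
  k=1: (−1)^1·1.0000/(1)·0.8240^0·0.5666^2 = -0.321060
d^1_{0,0}(1.2048) = +0.678940 -0.321060 = +0.357880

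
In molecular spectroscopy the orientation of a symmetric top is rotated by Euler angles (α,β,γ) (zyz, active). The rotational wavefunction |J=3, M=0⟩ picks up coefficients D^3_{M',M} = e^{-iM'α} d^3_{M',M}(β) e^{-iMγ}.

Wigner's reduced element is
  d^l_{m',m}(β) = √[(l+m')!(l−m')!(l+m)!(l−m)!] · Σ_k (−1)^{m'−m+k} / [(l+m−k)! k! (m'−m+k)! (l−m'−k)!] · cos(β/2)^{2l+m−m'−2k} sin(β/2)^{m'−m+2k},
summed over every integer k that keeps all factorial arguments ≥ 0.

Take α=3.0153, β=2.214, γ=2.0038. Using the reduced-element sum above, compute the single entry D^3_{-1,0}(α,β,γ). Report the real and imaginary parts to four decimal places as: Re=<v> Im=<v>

Split into d^3_{-1,0}(β=2.214) × two z-phases.
With c≡cos(β/2)=0.447347 and s≡sin(β/2)=0.894361, N=[2·24·6·6]^{1/2}=41.569219
k∈{1,2,3} keeps every argument non-negative
  k=1: (−1)^0·41.5692/(12)·0.4473^5·0.8944^1 = +0.055504
  k=2: (−1)^1·41.5692/(4)·0.4473^3·0.8944^3 = -0.665553
  k=3: (−1)^2·41.5692/(12)·0.4473^1·0.8944^5 = +0.886744
d^3_{-1,0}(2.214) = +0.055504 -0.665553 +0.886744 = +0.276695
Phases: e^{-i·(-1)·3.0153}=-0.992036+0.125957i, e^{-i·(0)·2.0038}=+1.000000+0.000000i ⇒ D=-0.274492+0.034852i

Re=-0.2745 Im=0.0349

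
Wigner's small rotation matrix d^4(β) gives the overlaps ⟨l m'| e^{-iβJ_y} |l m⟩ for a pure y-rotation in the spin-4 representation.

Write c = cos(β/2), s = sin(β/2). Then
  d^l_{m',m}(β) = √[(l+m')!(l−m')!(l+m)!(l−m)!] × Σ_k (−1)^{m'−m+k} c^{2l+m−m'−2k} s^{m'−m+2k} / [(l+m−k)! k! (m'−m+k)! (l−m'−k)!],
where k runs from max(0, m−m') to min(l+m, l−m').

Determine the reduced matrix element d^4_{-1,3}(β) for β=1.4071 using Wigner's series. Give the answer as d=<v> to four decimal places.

d=0.4451

d^4_{-1,3}(β=1.4071) via Wigner's sum:
With c≡cos(β/2)=0.762550 and s≡sin(β/2)=0.646929, N=[6·120·5040·1]^{1/2}=1904.940944
The bounds max(0,m−m')=4 and min(l+m,l−m')=5 give 2 terms
  k=4: (−1)^0·1904.9409/(144)·0.7626^4·0.6469^4 = +0.783464
  k=5: (−1)^1·1904.9409/(240)·0.7626^2·0.6469^6 = -0.338335
d^4_{-1,3}(1.4071) = +0.783464 -0.338335 = +0.445130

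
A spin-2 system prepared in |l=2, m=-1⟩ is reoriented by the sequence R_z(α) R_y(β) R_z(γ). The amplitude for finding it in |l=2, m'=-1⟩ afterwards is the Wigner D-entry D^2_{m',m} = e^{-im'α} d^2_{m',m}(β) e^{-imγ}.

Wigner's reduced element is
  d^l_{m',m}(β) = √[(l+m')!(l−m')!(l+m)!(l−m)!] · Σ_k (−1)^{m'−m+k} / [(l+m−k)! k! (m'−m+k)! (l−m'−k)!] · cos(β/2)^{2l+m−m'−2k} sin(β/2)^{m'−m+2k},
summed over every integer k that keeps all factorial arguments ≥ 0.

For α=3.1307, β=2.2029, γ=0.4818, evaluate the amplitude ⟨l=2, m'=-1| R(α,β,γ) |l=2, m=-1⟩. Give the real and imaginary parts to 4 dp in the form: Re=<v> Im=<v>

First d^2_{-1,-1}(β=2.2029), then the phase factors e^{-i(-1)α} and e^{-i(-1)γ}:
With c≡cos(β/2)=0.452303 and s≡sin(β/2)=0.891864, N=[1·6·1·6]^{1/2}=6.000000
k: max(0,(-1)−(-1))=0 … min(2+(-1),2−(-1))=1
  k=0: (−1)^0·6.0000/(6)·0.4523^4·0.8919^0 = +0.041852
  k=1: (−1)^1·6.0000/(2)·0.4523^2·0.8919^2 = -0.488178
d^2_{-1,-1}(2.2029) = +0.041852 -0.488178 = -0.446326
Phases: e^{-i·(-1)·3.1307}=-0.999941+0.010892i, e^{-i·(-1)·0.4818}=+0.886162+0.463375i ⇒ D=+0.397746+0.202496i

Re=0.3977 Im=0.2025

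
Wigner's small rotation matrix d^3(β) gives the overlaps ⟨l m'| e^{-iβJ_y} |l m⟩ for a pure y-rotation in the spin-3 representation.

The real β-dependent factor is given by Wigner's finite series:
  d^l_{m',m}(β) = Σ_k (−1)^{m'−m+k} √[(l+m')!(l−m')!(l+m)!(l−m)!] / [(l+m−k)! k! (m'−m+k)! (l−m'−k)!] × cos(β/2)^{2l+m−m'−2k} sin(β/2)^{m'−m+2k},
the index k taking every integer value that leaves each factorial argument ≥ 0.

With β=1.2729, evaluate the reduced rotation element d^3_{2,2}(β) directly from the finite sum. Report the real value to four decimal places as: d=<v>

d^3_{2,2}(β=1.2729) via Wigner's sum:
With c≡cos(β/2)=0.804211 and s≡sin(β/2)=0.594344, N=[120·1·120·1]^{1/2}=120.000000
Admissible k: 0..1 (factorial args all ≥0)
  k=0: (−1)^0·120.0000/(120)·0.8042^6·0.5943^0 = +0.270532
  k=1: (−1)^1·120.0000/(24)·0.8042^4·0.5943^2 = -0.738798
d^3_{2,2}(1.2729) = +0.270532 -0.738798 = -0.468265

d=-0.4683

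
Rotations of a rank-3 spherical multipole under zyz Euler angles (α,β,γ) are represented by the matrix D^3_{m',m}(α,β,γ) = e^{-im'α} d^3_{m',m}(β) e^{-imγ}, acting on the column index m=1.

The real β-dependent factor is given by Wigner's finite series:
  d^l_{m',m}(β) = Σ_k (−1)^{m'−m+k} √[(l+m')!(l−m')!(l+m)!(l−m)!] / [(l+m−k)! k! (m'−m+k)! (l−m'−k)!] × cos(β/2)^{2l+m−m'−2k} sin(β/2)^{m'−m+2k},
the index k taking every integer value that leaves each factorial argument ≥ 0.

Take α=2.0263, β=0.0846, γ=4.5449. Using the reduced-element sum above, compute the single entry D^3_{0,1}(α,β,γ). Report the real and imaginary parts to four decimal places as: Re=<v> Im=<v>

D^3_{0,1}(2.0263,0.0846,4.5449) = e^{-i·0·2.0263}·d^3_{0,1}(0.0846)·e^{-i·1·4.5449}. Compute d first:
Half-angle: c=0.999105, s=0.042287. N=√(6·6·24·2)=41.569219
Admissible k: 1..3 (factorial args all ≥0)
  k=1: (−1)^0·41.5692/(12)·0.9991^5·0.0423^1 = +0.145834
  k=2: (−1)^1·41.5692/(4)·0.9991^3·0.0423^3 = -0.000784
  k=3: (−1)^2·41.5692/(12)·0.9991^1·0.0423^5 = +0.000000
d^3_{0,1}(0.0846) = +0.145834 -0.000784 +0.000000 = +0.145051
Attach z-rotation phases: D = e^{-i(0)(2.0263)}·(+0.145051)·e^{-i(1)(4.5449)} = -0.024181+0.143021i

Re=-0.0242 Im=0.1430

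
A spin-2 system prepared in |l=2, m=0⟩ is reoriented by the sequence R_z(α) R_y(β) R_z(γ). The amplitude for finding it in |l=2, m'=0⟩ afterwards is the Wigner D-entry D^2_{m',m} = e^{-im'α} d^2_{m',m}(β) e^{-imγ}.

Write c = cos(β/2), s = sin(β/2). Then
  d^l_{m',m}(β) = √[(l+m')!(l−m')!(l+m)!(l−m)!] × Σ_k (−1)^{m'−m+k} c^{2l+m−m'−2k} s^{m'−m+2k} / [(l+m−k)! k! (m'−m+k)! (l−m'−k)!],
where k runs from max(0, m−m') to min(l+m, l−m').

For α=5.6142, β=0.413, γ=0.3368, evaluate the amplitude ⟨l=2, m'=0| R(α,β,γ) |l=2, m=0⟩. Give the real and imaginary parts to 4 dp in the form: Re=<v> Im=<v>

First d^2_{0,0}(β=0.413), then the phase factors e^{-i(0)α} and e^{-i(0)γ}:
c=cos(0.413/2)=0.978755, s=sin(0.413/2)=0.205036; N=√[2·2·2·2]=4.000000
k∈{0,1,2} keeps every argument non-negative
  k=0: (−1)^0·4.0000/(4)·0.9788^4·0.2050^0 = +0.917688
  k=1: (−1)^1·4.0000/(1)·0.9788^2·0.2050^2 = -0.161089
  k=2: (−1)^2·4.0000/(4)·0.9788^0·0.2050^4 = +0.001767
d^2_{0,0}(0.413) = +0.917688 -0.161089 +0.001767 = +0.758367
D = (+1.000000+0.000000i)·(+0.758367)·(+1.000000+0.000000i) = +0.758367+0.000000i

Re=0.7584 Im=0.0000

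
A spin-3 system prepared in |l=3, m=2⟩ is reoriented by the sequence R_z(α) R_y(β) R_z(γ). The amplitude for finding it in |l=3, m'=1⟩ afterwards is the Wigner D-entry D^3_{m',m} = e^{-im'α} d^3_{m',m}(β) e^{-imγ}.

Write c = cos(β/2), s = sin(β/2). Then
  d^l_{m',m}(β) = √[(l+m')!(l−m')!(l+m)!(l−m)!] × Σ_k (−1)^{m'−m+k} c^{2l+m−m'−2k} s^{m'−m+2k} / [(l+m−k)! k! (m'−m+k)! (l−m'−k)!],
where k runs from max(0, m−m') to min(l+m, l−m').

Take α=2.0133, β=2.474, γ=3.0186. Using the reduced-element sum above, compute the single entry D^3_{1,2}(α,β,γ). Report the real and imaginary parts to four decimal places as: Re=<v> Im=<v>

Re=0.0344 Im=0.1729

First d^3_{1,2}(β=2.474), then the phase factors e^{-i(1)α} and e^{-i(2)γ}:
c=cos(2.474/2)=0.327632, s=sin(2.474/2)=0.944805; N=√[24·2·120·1]=75.894664
The bounds max(0,m−m')=1 and min(l+m,l−m')=2 give 2 terms
  k=1: (−1)^0·75.8947/(24)·0.3276^5·0.9448^1 = +0.011279
  k=2: (−1)^1·75.8947/(12)·0.3276^3·0.9448^3 = -0.187593
d^3_{1,2}(2.474) = +0.011279 -0.187593 = -0.176314
D = (-0.428203-0.903682i)·(-0.176314)·(+0.969898+0.243512i) = +0.034426+0.172920i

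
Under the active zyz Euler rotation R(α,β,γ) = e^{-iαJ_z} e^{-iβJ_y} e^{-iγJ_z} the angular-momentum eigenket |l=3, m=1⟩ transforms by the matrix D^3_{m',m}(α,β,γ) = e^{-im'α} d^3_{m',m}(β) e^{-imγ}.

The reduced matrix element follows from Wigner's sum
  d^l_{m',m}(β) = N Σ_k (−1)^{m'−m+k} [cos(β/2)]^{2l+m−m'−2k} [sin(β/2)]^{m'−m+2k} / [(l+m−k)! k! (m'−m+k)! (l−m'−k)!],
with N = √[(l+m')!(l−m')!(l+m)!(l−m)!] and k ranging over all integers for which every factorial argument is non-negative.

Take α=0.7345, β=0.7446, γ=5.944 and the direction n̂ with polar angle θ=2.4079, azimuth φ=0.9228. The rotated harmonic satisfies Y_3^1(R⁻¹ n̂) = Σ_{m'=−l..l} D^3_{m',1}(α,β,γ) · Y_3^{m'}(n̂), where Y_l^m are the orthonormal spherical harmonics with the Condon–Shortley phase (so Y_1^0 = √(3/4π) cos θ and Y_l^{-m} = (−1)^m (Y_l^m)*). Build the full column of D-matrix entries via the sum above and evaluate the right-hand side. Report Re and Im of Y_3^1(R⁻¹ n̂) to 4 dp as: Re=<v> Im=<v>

Re=0.2729 Im=0.1371

Need the full column D^3_{m',1} for m'=−3..3 at α=0.7345, β=0.7446, γ=5.944.
cos(β/2)=0.931493, sin(β/2)=0.363759
d^3_{-3,1}: single k=4 term ⇒ +0.058838;  D = -0.048598+0.033169i
d^3_{-2,1}: k∈[3..4] ⇒ +0.246042 -0.018761 = +0.227282;  D = -0.053449+0.220908i
d^3_{-1,1}: k∈[2..4] ⇒ +0.597719 -0.121536 +0.002317 = +0.478500;  D = +0.228191+0.420584i
d^3_{0,1}: k∈[1..3] ⇒ +0.883695 -0.404289 +0.020551 = +0.499958;  D = +0.471473+0.166345i
d^3_{1,1}: k∈[0..2] ⇒ +0.653248 -0.796959 +0.091152 = -0.052559;  D = -0.048505+0.020240i
d^3_{2,1}: k∈[0..1] ⇒ -0.806700 +0.246042 = -0.560657;  D = -0.239304+0.507021i
d^3_{3,1}: single k=0 term ⇒ +0.385826;  D = -0.111628-0.369325i
Y_3^{m'}(θ=2.4079,φ=0.9228) and Σ D·Y over m':
  (-0.0486+0.0332i)·(-0.1166-0.0457i)  (-0.0534+0.2209i)·(+0.0924+0.3276i)  (+0.2282+0.4206i)·(+0.2296-0.3033i)  (+0.4715+0.1663i)·(+0.0671+0.0000i)  (-0.0485+0.0202i)·(-0.2296-0.3033i)  (-0.2393+0.5070i)·(+0.0924-0.3276i)  (-0.1116-0.3693i)·(+0.1166-0.0457i)
Y_3^1(R⁻¹ n̂) = +0.272854+0.137060i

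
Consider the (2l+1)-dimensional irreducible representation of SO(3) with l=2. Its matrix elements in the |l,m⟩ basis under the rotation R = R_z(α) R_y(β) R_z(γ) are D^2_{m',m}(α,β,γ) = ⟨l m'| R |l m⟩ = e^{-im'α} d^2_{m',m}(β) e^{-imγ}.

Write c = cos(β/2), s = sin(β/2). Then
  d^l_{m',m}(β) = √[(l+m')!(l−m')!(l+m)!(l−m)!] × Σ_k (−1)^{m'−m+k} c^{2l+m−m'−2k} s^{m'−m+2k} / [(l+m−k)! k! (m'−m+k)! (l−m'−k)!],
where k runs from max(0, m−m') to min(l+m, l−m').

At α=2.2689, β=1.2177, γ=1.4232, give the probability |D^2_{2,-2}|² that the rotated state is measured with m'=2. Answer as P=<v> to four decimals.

P=0.0114

Split into d^2_{2,-2}(β=1.2177) × two z-phases.
c=cos(1.2177/2)=0.820306, s=sin(1.2177/2)=0.571924; N=√[24·1·1·24]=24.000000
k: max(0,(-2)−(2))=0 … min(2+(-2),2−(2))=0
  k=0: (−1)^4·24.0000/(24)·0.8203^0·0.5719^4 = +0.106993
d^2_{2,-2}(1.2177) = +0.106993
|D^2_{2,-2}|² = |d^2_{2,-2}(β)|² = (+0.106993)² = 0.011447 (the z-rotation phases have unit modulus)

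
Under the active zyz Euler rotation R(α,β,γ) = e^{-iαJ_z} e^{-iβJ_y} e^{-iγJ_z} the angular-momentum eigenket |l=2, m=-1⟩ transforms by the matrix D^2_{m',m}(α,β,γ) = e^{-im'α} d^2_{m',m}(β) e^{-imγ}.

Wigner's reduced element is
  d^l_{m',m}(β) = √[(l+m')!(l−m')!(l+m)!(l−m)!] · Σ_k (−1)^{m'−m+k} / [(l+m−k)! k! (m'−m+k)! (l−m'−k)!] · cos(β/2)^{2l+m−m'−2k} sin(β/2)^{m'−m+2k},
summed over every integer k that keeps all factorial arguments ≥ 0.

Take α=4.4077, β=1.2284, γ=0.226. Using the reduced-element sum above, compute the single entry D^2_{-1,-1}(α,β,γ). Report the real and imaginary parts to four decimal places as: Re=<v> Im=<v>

Re=0.0172 Im=0.2187

Split into d^2_{-1,-1}(β=1.2284) × two z-phases.
c=cos(1.2284/2)=0.817235, s=sin(1.2284/2)=0.576305; N=√[1·6·1·6]=6.000000
The bounds max(0,m−m')=0 and min(l+m,l−m')=1 give 2 terms
  k=0: (−1)^0·6.0000/(6)·0.8172^4·0.5763^0 = +0.446054
  k=1: (−1)^1·6.0000/(2)·0.8172^2·0.5763^2 = -0.665456
d^2_{-1,-1}(1.2284) = +0.446054 -0.665456 = -0.219402
D = (-0.299996-0.953940i)·(-0.219402)·(+0.974571+0.224081i) = +0.017247+0.218724i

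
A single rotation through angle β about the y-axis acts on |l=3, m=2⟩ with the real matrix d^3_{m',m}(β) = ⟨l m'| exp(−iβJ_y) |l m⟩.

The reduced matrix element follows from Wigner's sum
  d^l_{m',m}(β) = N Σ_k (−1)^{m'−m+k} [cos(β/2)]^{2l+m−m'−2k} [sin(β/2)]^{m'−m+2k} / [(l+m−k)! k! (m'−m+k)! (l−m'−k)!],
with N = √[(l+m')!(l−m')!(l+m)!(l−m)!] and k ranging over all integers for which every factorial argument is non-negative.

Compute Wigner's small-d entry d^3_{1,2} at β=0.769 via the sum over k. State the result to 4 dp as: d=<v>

d=0.5460

d^3_{1,2}(β=0.769) via Wigner's sum:
With c≡cos(β/2)=0.926986 and s≡sin(β/2)=0.375096, N=[24·2·120·1]^{1/2}=75.894664
The bounds max(0,m−m')=1 and min(l+m,l−m')=2 give 2 terms
  k=1: (−1)^0·75.8947/(24)·0.9270^5·0.3751^1 = +0.811911
  k=2: (−1)^1·75.8947/(12)·0.9270^3·0.3751^3 = -0.265874
d^3_{1,2}(0.769) = +0.811911 -0.265874 = +0.546037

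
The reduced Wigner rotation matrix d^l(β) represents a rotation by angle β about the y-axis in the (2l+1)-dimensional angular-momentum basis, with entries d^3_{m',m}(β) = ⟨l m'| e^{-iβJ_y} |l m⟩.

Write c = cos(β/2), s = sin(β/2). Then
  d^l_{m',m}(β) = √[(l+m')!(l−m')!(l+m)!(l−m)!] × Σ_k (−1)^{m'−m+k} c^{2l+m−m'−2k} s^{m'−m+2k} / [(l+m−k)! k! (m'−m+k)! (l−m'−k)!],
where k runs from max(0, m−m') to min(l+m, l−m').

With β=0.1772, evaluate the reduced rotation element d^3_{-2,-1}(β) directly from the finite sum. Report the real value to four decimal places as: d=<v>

d^3_{-2,-1}(β=0.1772) via Wigner's sum:
Half-angle: c=0.996078, s=0.088484. N=√(1·120·2·24)=75.894664
Admissible k: 1..2 (factorial args all ≥0)
  k=1: (−1)^0·75.8947/(24)·0.9961^5·0.0885^1 = +0.274367
  k=2: (−1)^1·75.8947/(12)·0.9961^3·0.0885^3 = -0.004330
d^3_{-2,-1}(0.1772) = +0.274367 -0.004330 = +0.270036

d=0.2700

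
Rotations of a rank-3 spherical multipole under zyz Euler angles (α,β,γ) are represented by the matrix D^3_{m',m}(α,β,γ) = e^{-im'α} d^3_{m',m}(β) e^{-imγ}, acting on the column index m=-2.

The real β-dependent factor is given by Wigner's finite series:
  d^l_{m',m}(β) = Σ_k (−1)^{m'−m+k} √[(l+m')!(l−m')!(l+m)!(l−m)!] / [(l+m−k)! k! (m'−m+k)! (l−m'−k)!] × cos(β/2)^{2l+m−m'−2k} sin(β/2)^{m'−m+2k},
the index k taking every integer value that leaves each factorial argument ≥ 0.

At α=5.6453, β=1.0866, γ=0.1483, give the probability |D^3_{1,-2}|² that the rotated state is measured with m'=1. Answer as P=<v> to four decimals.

Split into d^3_{1,-2}(β=1.0866) × two z-phases.
With c≡cos(β/2)=0.856007 and s≡sin(β/2)=0.516964, N=[24·2·1·120]^{1/2}=75.894664
k: max(0,(-2)−(1))=0 … min(3+(-2),3−(1))=1
  k=0: (−1)^3·75.8947/(12)·0.8560^3·0.5170^3 = -0.548078
  k=1: (−1)^4·75.8947/(24)·0.8560^1·0.5170^5 = +0.099949
d^3_{1,-2}(1.0866) = -0.548078 +0.099949 = -0.448129
|D^3_{1,-2}|² = |d^3_{1,-2}(β)|² = (-0.448129)² = 0.200820 (the z-rotation phases have unit modulus)

P=0.2008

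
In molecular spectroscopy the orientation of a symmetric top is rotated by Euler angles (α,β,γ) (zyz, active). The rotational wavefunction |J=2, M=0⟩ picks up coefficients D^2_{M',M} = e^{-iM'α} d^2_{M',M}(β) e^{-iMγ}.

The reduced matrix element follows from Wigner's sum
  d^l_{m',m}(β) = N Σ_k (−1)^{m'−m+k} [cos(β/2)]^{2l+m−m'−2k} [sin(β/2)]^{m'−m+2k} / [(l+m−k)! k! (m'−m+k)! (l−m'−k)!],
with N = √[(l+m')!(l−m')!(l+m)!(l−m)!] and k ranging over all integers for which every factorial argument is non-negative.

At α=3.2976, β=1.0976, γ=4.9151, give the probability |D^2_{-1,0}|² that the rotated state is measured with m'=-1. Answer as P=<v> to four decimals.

P=0.2468

First d^2_{-1,0}(β=1.0976), then the phase factors e^{-i(-1)α} and e^{-i(0)γ}:
With c≡cos(β/2)=0.853151 and s≡sin(β/2)=0.521664, N=[1·6·2·2]^{1/2}=4.898979
k∈{1,2} keeps every argument non-negative
  k=1: (−1)^0·4.8990/(2)·0.8532^3·0.5217^1 = +0.793495
  k=2: (−1)^1·4.8990/(2)·0.8532^1·0.5217^3 = -0.296670
d^2_{-1,0}(1.0976) = +0.793495 -0.296670 = +0.496825
|D^2_{-1,0}|² = |d^2_{-1,0}(β)|² = (+0.496825)² = 0.246835 (the z-rotation phases have unit modulus)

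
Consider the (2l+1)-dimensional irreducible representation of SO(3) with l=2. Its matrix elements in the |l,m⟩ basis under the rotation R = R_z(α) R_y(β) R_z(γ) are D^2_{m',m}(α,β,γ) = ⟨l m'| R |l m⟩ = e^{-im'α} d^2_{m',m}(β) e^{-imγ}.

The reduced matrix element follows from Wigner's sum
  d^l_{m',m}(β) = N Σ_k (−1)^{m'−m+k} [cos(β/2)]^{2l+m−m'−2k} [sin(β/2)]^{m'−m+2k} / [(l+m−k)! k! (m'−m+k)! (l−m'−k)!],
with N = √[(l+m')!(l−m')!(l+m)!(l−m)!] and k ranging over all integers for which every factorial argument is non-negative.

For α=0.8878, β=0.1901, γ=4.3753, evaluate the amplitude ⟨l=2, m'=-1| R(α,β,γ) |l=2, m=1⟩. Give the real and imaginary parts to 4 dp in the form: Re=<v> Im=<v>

Re=-0.0251 Im=0.0091

Split into d^2_{-1,1}(β=0.1901) × two z-phases.
Half-angle: c=0.995486, s=0.094907. N=√(1·6·6·1)=6.000000
The bounds max(0,m−m')=2 and min(l+m,l−m')=3 give 2 terms
  k=2: (−1)^0·6.0000/(2)·0.9955^2·0.0949^2 = +0.026779
  k=3: (−1)^1·6.0000/(6)·0.9955^0·0.0949^4 = -0.000081
d^2_{-1,1}(0.1901) = +0.026779 -0.000081 = +0.026697
D = (+0.631120+0.775685i)·(+0.026697)·(-0.330741+0.943721i) = -0.025116+0.009052i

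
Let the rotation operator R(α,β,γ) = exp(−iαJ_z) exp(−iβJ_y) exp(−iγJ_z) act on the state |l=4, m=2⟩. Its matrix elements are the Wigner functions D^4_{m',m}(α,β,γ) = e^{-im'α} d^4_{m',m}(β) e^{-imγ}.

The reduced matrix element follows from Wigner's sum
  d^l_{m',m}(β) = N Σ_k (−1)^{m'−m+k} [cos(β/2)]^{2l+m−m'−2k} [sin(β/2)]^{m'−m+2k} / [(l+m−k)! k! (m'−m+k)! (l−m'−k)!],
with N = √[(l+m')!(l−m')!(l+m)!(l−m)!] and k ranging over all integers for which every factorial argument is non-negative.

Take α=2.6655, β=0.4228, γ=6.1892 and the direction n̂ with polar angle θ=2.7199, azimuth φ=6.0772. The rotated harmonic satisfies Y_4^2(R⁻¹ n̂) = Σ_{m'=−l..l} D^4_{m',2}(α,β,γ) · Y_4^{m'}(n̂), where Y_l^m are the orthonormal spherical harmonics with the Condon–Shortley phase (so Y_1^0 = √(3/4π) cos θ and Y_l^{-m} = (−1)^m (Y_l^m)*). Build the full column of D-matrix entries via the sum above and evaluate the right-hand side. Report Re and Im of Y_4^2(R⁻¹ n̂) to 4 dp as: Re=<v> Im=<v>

Need the full column D^4_{m',2} for m'=−4..4 at α=2.6655, β=0.4228, γ=6.1892.
cos(β/2)=0.977738, sin(β/2)=0.209829
d^4_{-4,2}: single k=6 term ⇒ +0.000432;  D = -0.000063-0.000427i
d^4_{-3,2}: k∈[5..6] ⇒ +0.004268 -0.000066 = +0.004202;  D = -0.001364+0.003975i
d^4_{-2,2}: k∈[4..6] ⇒ +0.026573 -0.000979 +0.000004 = +0.025598;  D = +0.018480-0.017713i
d^4_{-1,2}: k∈[3..5] ⇒ +0.116741 -0.008065 +0.000074 = +0.108750;  D = -0.104268+0.030902i
d^4_{0,2}: k∈[2..4] ⇒ +0.364911 -0.044817 +0.000774 = +0.320868;  D = +0.315216+0.059959i
d^4_{1,2}: k∈[1..3] ⇒ +0.760430 -0.175112 +0.005377 = +0.590695;  D = -0.465169-0.364058i
d^4_{2,2}: k∈[0..2] ⇒ +0.835181 -0.461580 +0.026573 = +0.400173;  D = +0.167053+0.363637i
d^4_{3,2}: k∈[0..1] ⇒ -0.670637 +0.092660 = -0.577976;  D = -0.026261+0.577379i
d^4_{4,2}: single k=0 term ⇒ +0.203538;  D = -0.101407+0.176478i
Y_4^{m'}(θ=2.7199,φ=6.0772) and Σ D·Y over m':
  (-0.0001-0.0004i)·(+0.0084+0.0091i)  (-0.0014+0.0040i)·(-0.0638-0.0454i)  (+0.0185-0.0177i)·(+0.2479+0.1083i)  (-0.1043+0.0309i)·(-0.4889-0.1022i)  (+0.3152+0.0600i)·(+0.2413+0.0000i)  (-0.4652-0.3641i)·(+0.4889-0.1022i)  (+0.1671+0.3636i)·(+0.2479-0.1083i)  (-0.0263+0.5774i)·(+0.0638-0.0454i)  (-0.1014+0.1765i)·(+0.0084-0.0091i)
Y_4^2(R⁻¹ n̂) = -0.021588-0.010548i

Re=-0.0216 Im=-0.0105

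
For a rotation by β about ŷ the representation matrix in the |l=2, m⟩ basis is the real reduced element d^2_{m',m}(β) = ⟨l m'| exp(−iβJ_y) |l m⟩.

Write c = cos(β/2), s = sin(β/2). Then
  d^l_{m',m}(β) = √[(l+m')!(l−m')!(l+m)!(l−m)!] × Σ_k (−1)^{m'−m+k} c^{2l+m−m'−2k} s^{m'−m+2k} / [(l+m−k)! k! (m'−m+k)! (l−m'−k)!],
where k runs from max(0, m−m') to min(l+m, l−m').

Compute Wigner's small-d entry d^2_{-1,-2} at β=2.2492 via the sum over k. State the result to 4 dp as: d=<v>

d^2_{-1,-2}(β=2.2492) via Wigner's sum:
With c≡cos(β/2)=0.431537 and s≡sin(β/2)=0.902095, N=[1·6·1·24]^{1/2}=12.000000
k∈{0} keeps every argument non-negative
  k=0: (−1)^1·12.0000/(6)·0.4315^3·0.9021^1 = -0.144990
d^2_{-1,-2}(2.2492) = -0.144990

d=-0.1450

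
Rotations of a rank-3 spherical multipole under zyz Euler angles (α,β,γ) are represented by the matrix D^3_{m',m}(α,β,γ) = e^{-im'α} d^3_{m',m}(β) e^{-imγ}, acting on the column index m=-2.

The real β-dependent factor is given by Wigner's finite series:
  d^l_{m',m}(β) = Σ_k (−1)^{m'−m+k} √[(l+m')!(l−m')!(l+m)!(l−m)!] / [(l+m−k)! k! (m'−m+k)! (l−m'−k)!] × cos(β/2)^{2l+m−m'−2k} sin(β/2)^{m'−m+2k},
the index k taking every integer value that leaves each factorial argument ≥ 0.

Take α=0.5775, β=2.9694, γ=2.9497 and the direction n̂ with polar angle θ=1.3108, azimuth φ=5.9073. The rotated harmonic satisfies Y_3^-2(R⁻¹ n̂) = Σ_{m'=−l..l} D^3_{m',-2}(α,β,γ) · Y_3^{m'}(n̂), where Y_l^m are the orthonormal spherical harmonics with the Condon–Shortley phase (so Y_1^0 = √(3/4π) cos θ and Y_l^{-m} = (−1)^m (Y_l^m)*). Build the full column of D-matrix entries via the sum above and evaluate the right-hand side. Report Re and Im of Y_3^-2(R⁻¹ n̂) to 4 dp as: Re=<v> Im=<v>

Need the full column D^3_{m',-2} for m'=−3..3 at α=0.5775, β=2.9694, γ=2.9497.
cos(β/2)=0.085990, sin(β/2)=0.996296
d^3_{-3,-2}: single k=1 term ⇒ +0.000011;  D = +0.000003+0.000011i
d^3_{-2,-2}: k∈[0..1] ⇒ +0.000000 -0.000271 = -0.000271;  D = -0.000194-0.000189i
d^3_{-1,-2}: k∈[0..1] ⇒ -0.000015 +0.003977 = +0.003962;  D = +0.003888+0.000763i
d^3_{0,-2}: k∈[0..1] ⇒ +0.000297 -0.039903 = -0.039606;  D = -0.036725+0.014830i
d^3_{1,-2}: k∈[0..1] ⇒ -0.003977 +0.266925 = +0.262949;  D = +0.150529-0.215599i
d^3_{2,-2}: k∈[0..1] ⇒ +0.036427 -0.977981 = -0.941554;  D = -0.030135+0.941072i
d^3_{3,-2}: single k=0 term ⇒ -0.206760;  D = +0.107274+0.176753i
Y_3^{m'}(θ=1.3108,φ=5.9073) and Σ D·Y over m':
  (+0.0000+0.0000i)·(+0.1615+0.3402i)  (-0.0002-0.0002i)·(+0.1792+0.1676i)  (+0.0039+0.0008i)·(-0.1945-0.0768i)  (-0.0367+0.0148i)·(-0.2561+0.0000i)  (+0.1505-0.2156i)·(+0.1945-0.0768i)  (-0.0301+0.9411i)·(+0.1792-0.1676i)  (+0.1073+0.1768i)·(-0.1615+0.3402i)
Y_3^-2(R⁻¹ n̂) = +0.096275+0.123876i

Re=0.0963 Im=0.1239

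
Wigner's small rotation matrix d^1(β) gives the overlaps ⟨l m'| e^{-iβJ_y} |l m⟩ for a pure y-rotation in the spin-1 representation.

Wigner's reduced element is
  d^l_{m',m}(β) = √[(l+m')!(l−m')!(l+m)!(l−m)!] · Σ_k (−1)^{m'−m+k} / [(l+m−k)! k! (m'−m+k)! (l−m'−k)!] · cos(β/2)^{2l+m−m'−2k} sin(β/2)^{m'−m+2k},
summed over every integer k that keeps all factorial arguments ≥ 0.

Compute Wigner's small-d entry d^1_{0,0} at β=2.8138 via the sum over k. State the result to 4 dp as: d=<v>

d=-0.9468

d^1_{0,0}(β=2.8138) via Wigner's sum:
c=cos(2.8138/2)=0.163164, s=sin(2.8138/2)=0.986599; N=√[1·1·1·1]=1.000000
Admissible k: 0..1 (factorial args all ≥0)
  k=0: (−1)^0·1.0000/(1)·0.1632^2·0.9866^0 = +0.026622
  k=1: (−1)^1·1.0000/(1)·0.1632^0·0.9866^2 = -0.973378
d^1_{0,0}(2.8138) = +0.026622 -0.973378 = -0.946755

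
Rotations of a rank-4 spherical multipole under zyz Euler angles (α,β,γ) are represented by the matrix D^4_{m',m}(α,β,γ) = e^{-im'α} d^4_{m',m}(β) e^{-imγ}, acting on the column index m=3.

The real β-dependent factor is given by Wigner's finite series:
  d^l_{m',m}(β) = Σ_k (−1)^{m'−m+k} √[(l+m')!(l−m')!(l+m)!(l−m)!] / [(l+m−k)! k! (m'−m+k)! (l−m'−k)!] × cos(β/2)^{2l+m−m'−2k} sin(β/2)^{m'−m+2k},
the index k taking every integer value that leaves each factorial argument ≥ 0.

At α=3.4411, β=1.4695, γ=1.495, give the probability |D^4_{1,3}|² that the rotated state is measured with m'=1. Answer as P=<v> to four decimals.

First d^4_{1,3}(β=1.4695), then the phase factors e^{-i(1)α} and e^{-i(3)γ}:
With c≡cos(β/2)=0.741998 and s≡sin(β/2)=0.670402, N=[120·6·5040·1]^{1/2}=1904.940944
The bounds max(0,m−m')=2 and min(l+m,l−m')=3 give 2 terms
  k=2: (−1)^0·1904.9409/(240)·0.7420^6·0.6704^2 = +0.595331
  k=3: (−1)^1·1904.9409/(144)·0.7420^4·0.6704^4 = -0.809974
d^4_{1,3}(1.4695) = +0.595331 -0.809974 = -0.214644
|D^4_{1,3}|² = |d^4_{1,3}(β)|² = (-0.214644)² = 0.046072 (the z-rotation phases have unit modulus)

P=0.0461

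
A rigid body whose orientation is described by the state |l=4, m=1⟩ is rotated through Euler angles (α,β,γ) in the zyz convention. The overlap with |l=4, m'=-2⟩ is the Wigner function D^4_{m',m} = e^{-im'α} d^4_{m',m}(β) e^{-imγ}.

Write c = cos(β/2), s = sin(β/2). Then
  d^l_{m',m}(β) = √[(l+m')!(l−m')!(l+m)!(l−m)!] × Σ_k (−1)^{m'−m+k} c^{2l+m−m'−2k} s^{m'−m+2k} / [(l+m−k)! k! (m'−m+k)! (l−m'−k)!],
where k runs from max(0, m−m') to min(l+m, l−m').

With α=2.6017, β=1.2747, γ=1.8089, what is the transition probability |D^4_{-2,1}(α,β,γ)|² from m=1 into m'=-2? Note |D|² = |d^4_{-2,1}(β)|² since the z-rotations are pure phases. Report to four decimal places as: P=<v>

D^4_{-2,1}(2.6017,1.2747,1.8089) = e^{-i·-2·2.6017}·d^4_{-2,1}(1.2747)·e^{-i·1·1.8089}. Compute d first:
With c≡cos(β/2)=0.803676 and s≡sin(β/2)=0.595068, N=[2·720·120·6]^{1/2}=1018.233765
k∈{3,4,5} keeps every argument non-negative
  k=3: (−1)^0·1018.2338/(72)·0.8037^5·0.5951^3 = +0.999121
  k=4: (−1)^1·1018.2338/(48)·0.8037^3·0.5951^5 = -0.821638
  k=5: (−1)^2·1018.2338/(240)·0.8037^1·0.5951^7 = +0.090091
d^4_{-2,1}(1.2747) = +0.999121 -0.821638 +0.090091 = +0.267574
|D^4_{-2,1}|² = |d^4_{-2,1}(β)|² = (+0.267574)² = 0.071596 (the z-rotation phases have unit modulus)

P=0.0716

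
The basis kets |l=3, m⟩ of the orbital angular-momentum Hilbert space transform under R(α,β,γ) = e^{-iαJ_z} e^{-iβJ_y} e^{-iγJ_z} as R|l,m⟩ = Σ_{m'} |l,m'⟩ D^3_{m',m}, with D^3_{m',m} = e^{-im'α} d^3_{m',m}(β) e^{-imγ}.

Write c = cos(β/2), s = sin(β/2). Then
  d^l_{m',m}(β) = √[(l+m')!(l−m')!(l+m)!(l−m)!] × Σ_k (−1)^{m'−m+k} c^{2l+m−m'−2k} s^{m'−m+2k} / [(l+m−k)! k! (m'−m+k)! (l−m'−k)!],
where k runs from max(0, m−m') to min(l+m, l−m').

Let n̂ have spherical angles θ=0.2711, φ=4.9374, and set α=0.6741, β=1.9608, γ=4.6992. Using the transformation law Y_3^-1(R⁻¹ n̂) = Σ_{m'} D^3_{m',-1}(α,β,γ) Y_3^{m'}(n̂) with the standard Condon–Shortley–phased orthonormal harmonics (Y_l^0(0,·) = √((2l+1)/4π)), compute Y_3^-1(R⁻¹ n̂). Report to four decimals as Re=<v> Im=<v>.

Need the full column D^3_{m',-1} for m'=−3..3 at α=0.6741, β=1.9608, γ=4.6992.
cos(β/2)=0.556690, sin(β/2)=0.830720
d^3_{-3,-1}: single k=2 term ⇒ +0.256690;  D = +0.232425+0.108943i
d^3_{-2,-1}: k∈[1..2] ⇒ +0.140450 -0.625511 = -0.485061;  D = -0.471640+0.113313i
d^3_{-1,-1}: k∈[0..2] ⇒ +0.029763 -0.530218 +0.885518 = +0.385064;  D = +0.236366-0.303982i
d^3_{0,-1}: k∈[0..2] ⇒ -0.153856 +1.027820 -0.762918 = +0.111046;  D = -0.001465-0.111036i
d^3_{1,-1}: k∈[0..2] ⇒ +0.397663 -1.180691 +0.328646 = -0.454382;  D = +0.288280+0.351223i
d^3_{2,-1}: k∈[0..1] ⇒ -0.625511 +0.696446 = +0.070934;  D = -0.069385-0.014746i
d^3_{3,-1}: single k=0 term ⇒ +0.571600;  D = -0.510987+0.256161i
Y_3^{m'}(θ=0.2711,φ=4.9374) and Σ D·Y over m':
  (+0.2324+0.1089i)·(-0.0050-0.0063i)  (-0.4716+0.1133i)·(-0.0636+0.0307i)  (+0.2364-0.3040i)·(+0.0703+0.3072i)  (-0.0015-0.1110i)·(+0.5902+0.0000i)  (+0.2883+0.3512i)·(-0.0703+0.3072i)  (-0.0694-0.0147i)·(-0.0636-0.0307i)  (-0.5110+0.2562i)·(+0.0050-0.0063i)
Y_3^-1(R⁻¹ n̂) = +0.010000+0.033429i

Re=0.0100 Im=0.0334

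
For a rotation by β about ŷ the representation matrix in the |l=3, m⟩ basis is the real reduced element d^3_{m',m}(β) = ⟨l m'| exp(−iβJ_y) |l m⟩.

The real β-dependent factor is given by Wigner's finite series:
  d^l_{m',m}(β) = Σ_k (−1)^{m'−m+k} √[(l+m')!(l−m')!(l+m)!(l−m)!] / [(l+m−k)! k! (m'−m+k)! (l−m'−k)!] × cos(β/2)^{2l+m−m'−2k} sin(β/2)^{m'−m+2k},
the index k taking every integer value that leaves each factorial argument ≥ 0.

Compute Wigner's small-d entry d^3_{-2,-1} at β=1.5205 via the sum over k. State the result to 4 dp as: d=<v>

d=-0.3521

d^3_{-2,-1}(β=1.5205) via Wigner's sum:
With c≡cos(β/2)=0.724664 and s≡sin(β/2)=0.689103, N=[1·120·2·24]^{1/2}=75.894664
k: max(0,(-1)−(-2))=1 … min(3+(-1),3−(-2))=2
  k=1: (−1)^0·75.8947/(24)·0.7247^5·0.6891^1 = +0.435478
  k=2: (−1)^1·75.8947/(12)·0.7247^3·0.6891^3 = -0.787574
d^3_{-2,-1}(1.5205) = +0.435478 -0.787574 = -0.352096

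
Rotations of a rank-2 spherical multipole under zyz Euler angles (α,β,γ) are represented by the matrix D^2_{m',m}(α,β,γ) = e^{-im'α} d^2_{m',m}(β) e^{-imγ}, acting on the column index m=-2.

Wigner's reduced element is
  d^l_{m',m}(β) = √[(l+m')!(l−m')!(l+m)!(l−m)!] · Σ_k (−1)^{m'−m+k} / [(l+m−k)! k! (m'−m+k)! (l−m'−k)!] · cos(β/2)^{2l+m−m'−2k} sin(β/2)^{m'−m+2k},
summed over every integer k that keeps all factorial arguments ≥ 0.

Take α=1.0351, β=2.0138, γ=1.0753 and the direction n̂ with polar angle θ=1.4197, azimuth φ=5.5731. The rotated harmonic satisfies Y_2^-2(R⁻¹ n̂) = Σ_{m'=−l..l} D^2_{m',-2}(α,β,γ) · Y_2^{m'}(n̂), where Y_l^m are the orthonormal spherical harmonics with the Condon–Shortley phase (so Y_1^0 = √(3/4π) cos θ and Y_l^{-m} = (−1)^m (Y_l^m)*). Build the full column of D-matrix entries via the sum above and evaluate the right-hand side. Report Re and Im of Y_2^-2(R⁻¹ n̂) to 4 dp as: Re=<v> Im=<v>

Need the full column D^2_{m',-2} for m'=−2..2 at α=1.0351, β=2.0138, γ=1.0753.
cos(β/2)=0.534483, sin(β/2)=0.845179
d^2_{-2,-2}: single k=0 term ⇒ +0.081609;  D = -0.038522-0.071945i
d^2_{-1,-2}: single k=0 term ⇒ -0.258096;  D = +0.257845+0.011380i
d^2_{0,-2}: single k=0 term ⇒ +0.499852;  D = -0.273849+0.418161i
d^2_{1,-2}: single k=0 term ⇒ -0.645372;  D = -0.283789-0.579629i
d^2_{2,-2}: single k=0 term ⇒ +0.510264;  D = +0.508616+0.040981i
Y_2^{m'}(θ=1.4197,φ=5.5731) and Σ D·Y over m':
  (-0.0385-0.0719i)·(+0.0566+0.3732i)  (+0.2578+0.0114i)·(+0.0872+0.0749i)  (-0.2738+0.4182i)·(-0.2940+0.0000i)  (-0.2838-0.5796i)·(-0.0872+0.0749i)  (+0.5086+0.0410i)·(+0.0566-0.3732i)
Y_2^-2(R⁻¹ n̂) = +0.239082-0.279315i

Re=0.2391 Im=-0.2793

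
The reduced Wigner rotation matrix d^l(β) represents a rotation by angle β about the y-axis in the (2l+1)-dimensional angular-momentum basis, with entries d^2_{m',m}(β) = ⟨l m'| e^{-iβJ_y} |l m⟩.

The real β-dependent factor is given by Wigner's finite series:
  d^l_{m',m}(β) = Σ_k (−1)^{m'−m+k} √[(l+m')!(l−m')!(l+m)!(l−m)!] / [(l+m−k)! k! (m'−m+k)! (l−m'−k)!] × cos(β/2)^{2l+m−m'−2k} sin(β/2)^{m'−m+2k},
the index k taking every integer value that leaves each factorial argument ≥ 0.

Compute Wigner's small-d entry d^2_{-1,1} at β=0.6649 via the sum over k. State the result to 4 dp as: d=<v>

d=0.2742

d^2_{-1,1}(β=0.6649) via Wigner's sum:
With c≡cos(β/2)=0.945246 and s≡sin(β/2)=0.326360, N=[1·6·6·1]^{1/2}=6.000000
The bounds max(0,m−m')=2 and min(l+m,l−m')=3 give 2 terms
  k=2: (−1)^0·6.0000/(2)·0.9452^2·0.3264^2 = +0.285499
  k=3: (−1)^1·6.0000/(6)·0.9452^0·0.3264^4 = -0.011345
d^2_{-1,1}(0.6649) = +0.285499 -0.011345 = +0.274154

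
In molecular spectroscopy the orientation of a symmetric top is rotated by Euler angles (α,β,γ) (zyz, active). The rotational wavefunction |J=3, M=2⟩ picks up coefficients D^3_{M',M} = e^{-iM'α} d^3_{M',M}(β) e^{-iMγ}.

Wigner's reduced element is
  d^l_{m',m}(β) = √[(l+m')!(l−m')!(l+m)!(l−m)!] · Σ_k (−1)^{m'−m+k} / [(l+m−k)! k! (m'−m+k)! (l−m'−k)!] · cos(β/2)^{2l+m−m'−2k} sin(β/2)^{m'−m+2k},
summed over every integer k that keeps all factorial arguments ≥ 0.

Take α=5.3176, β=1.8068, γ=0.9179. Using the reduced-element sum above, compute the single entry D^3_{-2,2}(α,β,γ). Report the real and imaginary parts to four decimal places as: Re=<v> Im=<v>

First d^3_{-2,2}(β=1.8068), then the phase factors e^{-i(-2)α} and e^{-i(2)γ}:
With c≡cos(β/2)=0.618943 and s≡sin(β/2)=0.785436, N=[1·120·120·1]^{1/2}=120.000000
k∈{4,5} keeps every argument non-negative
  k=4: (−1)^0·120.0000/(24)·0.6189^2·0.7854^4 = +0.728978
  k=5: (−1)^1·120.0000/(120)·0.6189^0·0.7854^6 = -0.234782
d^3_{-2,2}(1.8068) = +0.728978 -0.234782 = +0.494196
Phases: e^{-i·(-2)·5.3176}=-0.352625-0.935765i, e^{-i·(2)·0.9179}=-0.261913-0.965092i ⇒ D=-0.400665+0.289304i

Re=-0.4007 Im=0.2893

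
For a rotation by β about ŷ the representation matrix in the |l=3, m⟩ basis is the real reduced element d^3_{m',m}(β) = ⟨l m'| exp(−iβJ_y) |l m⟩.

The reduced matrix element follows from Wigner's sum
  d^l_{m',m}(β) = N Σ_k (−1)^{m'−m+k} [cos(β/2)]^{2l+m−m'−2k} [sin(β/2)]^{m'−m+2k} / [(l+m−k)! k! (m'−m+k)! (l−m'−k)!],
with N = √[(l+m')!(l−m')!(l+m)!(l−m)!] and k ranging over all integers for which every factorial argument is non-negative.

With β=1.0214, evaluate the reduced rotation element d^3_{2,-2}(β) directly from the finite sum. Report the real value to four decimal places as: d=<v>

d^3_{2,-2}(β=1.0214) via Wigner's sum:
Half-angle: c=0.872403, s=0.488788. N=√(120·1·1·120)=120.000000
k: max(0,(-2)−(2))=0 … min(3+(-2),3−(2))=1
  k=0: (−1)^4·120.0000/(24)·0.8724^2·0.4888^4 = +0.217213
  k=1: (−1)^5·120.0000/(120)·0.8724^0·0.4888^6 = -0.013637
d^3_{2,-2}(1.0214) = +0.217213 -0.013637 = +0.203576

d=0.2036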